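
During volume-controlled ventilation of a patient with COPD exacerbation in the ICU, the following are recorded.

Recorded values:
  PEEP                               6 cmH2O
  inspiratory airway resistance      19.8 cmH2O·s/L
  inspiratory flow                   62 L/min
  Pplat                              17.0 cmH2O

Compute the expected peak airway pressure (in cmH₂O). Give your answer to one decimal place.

37.5

Flow: 62 L/min ÷ 60 = 1.0333 L/s.
PIP = Pplat + Raw × flow = 17.0 + 19.8 × 1.0333 = 17.0 + 20.459 = 37.459 cmH2O.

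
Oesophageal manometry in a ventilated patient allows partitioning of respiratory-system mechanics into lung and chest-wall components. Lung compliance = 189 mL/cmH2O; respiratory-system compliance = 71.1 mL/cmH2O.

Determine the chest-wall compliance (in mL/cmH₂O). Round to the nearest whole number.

1/Ccw = 1/Crs − 1/CL.
1/Ccw = 1/71.1 − 1/189 = 0.008774.
Ccw = 113.97 mL/cmH2O.

114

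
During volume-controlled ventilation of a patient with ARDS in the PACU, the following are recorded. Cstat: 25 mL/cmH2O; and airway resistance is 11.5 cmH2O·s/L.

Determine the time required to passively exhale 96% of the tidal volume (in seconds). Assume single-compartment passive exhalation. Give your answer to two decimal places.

τ = R × C = 11.5 × 25 mL/cmH2O = 11.5 × 0.025 L/cmH2O = 0.2875 s.
Exhaled fraction f = 1 − e^(−t/τ) → t = −τ·ln(1 − f) = −0.2875·ln(0.04) = 0.9254 s.

0.93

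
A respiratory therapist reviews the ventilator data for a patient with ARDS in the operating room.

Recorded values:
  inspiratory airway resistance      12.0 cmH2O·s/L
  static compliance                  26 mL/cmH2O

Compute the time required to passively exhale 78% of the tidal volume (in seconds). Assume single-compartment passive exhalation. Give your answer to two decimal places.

0.47

τ = R × C = 12.0 × 26 mL/cmH2O = 12.0 × 0.026 L/cmH2O = 0.312 s.
Exhaled fraction f = 1 − e^(−t/τ) → t = −τ·ln(1 − f) = −0.312·ln(0.22) = 0.4724 s.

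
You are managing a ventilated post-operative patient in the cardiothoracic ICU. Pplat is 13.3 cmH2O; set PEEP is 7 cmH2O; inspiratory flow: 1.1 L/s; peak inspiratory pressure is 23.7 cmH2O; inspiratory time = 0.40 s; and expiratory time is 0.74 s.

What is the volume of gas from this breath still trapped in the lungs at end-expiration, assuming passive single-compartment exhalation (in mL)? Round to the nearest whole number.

143

Vt = flow × Ti = 1.1 L/s × 0.40 s × 1000 mL/L = 440.0 mL.
R = (PIP − Pplat)/V̇ = (23.7 − 13.3) / 1.1 = 10.4/1.1 = 9.455 cmH2O·s/L.
C = Vt/(Pplat − PEEP) = 440.0 / (13.3 − 7) = 440.0/6.3 = 69.841 mL/cmH2O.
τ = R × C = 9.455 × 0.06984 L/cmH2O = 0.6603 s.
Fraction remaining = e^(−Te/τ) = e^(−0.74/0.6603) = 0.3261.
Trapped volume = 440.0 × 0.3261 = 143.48 mL.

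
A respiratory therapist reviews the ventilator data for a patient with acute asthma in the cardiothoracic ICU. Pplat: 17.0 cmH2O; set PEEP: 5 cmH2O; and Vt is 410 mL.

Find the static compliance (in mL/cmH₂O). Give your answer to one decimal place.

Cstat = Vt / (Pplat − PEEP) = 410 / (17.0 − 5) = 410 / 12.0 = 34.167 mL/cmH2O.

34.2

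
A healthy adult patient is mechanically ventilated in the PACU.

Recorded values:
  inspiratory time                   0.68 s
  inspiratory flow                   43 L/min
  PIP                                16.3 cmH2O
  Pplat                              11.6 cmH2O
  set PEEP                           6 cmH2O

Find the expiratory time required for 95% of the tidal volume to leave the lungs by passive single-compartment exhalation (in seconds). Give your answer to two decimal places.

1.71

Flow: 43 L/min ÷ 60 = 0.7167 L/s.
Vt = flow × Ti = 0.7167 L/s × 0.68 s × 1000 mL/L = 487.36 mL.
R = (PIP − Pplat)/V̇ = (16.3 − 11.6) / 0.7167 = 4.7/0.7167 = 6.558 cmH2O·s/L.
C = Vt/(Pplat − PEEP) = 487.36 / (11.6 − 6) = 487.36/5.6 = 87.029 mL/cmH2O.
τ = R × C = 6.558 × 0.08703 L/cmH2O = 0.5707 s.
t = −τ·ln(1 − 0.95) = −0.5707·ln(0.05) = 1.71 s.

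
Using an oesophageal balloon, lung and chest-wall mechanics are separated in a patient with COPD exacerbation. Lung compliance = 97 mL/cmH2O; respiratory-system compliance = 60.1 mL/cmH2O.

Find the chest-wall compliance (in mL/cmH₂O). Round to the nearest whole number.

1/Ccw = 1/Crs − 1/CL.
1/Ccw = 1/60.1 − 1/97 = 0.00633.
Ccw = 157.98 mL/cmH2O.

158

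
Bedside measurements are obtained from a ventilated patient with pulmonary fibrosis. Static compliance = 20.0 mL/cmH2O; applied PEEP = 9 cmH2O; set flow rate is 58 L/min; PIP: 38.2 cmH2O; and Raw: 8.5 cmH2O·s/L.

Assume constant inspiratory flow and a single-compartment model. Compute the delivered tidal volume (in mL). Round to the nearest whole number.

420

Flow: 58 L/min ÷ 60 = 0.9667 L/s.
Equation of motion (constant flow): PIP = Vt/C + R·V̇ + PEEP.
Vt/C = PIP − R·V̇ − PEEP = 38.2 − 8.217 − 9 = 20.983 cmH2O.
Vt = C × 20.983 = 20.0 × 20.983 = 419.66 mL.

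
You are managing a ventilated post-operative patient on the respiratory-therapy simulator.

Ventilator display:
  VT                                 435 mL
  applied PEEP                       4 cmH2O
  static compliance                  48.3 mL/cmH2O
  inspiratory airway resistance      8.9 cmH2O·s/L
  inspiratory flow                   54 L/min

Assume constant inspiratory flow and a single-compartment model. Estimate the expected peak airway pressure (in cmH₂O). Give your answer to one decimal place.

21.0

Flow: 54 L/min ÷ 60 = 0.9 L/s.
Equation of motion (constant flow): PIP = Vt/C + R·V̇ + PEEP.
PIP = 435/48.3 + 8.9×0.9 + 4 = 9.006 + 8.01 + 4 = 21.016 cmH2O.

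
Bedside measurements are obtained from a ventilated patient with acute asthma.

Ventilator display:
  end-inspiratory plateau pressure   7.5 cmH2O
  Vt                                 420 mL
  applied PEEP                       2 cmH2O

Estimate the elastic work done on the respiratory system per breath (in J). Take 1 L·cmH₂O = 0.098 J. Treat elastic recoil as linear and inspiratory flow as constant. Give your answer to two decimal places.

0.11

Elastic work ≈ ½ × (Pplat − PEEP) × Vt = 0.5 × (7.5 − 2) × 0.420 L = 0.5 × 5.5 × 0.420 = 1.155 L·cmH2O.
× 0.098 J/(L·cmH2O) → 0.1132 J.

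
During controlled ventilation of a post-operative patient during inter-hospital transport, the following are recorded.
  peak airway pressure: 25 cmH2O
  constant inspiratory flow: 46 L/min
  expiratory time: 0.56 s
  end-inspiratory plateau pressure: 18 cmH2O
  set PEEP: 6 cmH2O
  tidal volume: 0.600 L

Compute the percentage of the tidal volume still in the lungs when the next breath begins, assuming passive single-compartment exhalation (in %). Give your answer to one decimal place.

29.3

Flow: 46 L/min ÷ 60 = 0.7667 L/s.
R = (PIP − Pplat)/V̇ = (25 − 18) / 0.7667 = 7.0/0.7667 = 9.13 cmH2O·s/L.
C = Vt/(Pplat − PEEP) = 600.0 / (18 − 6) = 600.0/12.0 = 50.0 mL/cmH2O.
τ = R × C = 9.13 × 0.05 L/cmH2O = 0.4565 s.
Fraction remaining at end-expiration = e^(−Te/τ) = e^(−0.56/0.4565) = 0.2933 → 29.33%.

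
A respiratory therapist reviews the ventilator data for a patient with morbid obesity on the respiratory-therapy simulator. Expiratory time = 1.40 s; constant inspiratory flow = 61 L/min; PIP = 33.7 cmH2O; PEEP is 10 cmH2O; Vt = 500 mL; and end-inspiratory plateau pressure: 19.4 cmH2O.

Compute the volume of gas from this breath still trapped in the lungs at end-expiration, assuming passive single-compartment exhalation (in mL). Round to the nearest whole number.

Flow: 61 L/min ÷ 60 = 1.0167 L/s.
R = (PIP − Pplat)/V̇ = (33.7 − 19.4) / 1.0167 = 14.3/1.0167 = 14.065 cmH2O·s/L.
C = Vt/(Pplat − PEEP) = 500.0 / (19.4 − 10) = 500.0/9.4 = 53.191 mL/cmH2O.
τ = R × C = 14.065 × 0.05319 L/cmH2O = 0.7481 s.
Fraction remaining = e^(−Te/τ) = e^(−1.40/0.7481) = 0.1539.
Trapped volume = 500.0 × 0.1539 = 76.95 mL.

77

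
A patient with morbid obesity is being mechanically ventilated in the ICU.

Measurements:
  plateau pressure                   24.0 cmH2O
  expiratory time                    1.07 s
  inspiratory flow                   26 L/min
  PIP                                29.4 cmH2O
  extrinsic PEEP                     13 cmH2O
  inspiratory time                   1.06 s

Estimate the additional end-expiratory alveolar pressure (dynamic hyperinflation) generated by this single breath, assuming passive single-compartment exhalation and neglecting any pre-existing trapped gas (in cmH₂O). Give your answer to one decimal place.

1.4

Flow: 26 L/min ÷ 60 = 0.4333 L/s.
Vt = flow × Ti = 0.4333 L/s × 1.06 s × 1000 mL/L = 459.3 mL.
R = (PIP − Pplat)/V̇ = (29.4 − 24.0) / 0.4333 = 5.4/0.4333 = 12.462 cmH2O·s/L.
C = Vt/(Pplat − PEEP) = 459.3 / (24.0 − 13) = 459.3/11.0 = 41.755 mL/cmH2O.
τ = R × C = 12.462 × 0.04176 L/cmH2O = 0.5204 s.
Fraction remaining = e^(−Te/τ) = e^(−1.07/0.5204) = 0.128; trapped volume = 459.3 × 0.128 = 58.79 mL.
Additional alveolar pressure from trapping ≈ V_trapped / C = 58.79 / 41.755 = 1.408 cmH2O.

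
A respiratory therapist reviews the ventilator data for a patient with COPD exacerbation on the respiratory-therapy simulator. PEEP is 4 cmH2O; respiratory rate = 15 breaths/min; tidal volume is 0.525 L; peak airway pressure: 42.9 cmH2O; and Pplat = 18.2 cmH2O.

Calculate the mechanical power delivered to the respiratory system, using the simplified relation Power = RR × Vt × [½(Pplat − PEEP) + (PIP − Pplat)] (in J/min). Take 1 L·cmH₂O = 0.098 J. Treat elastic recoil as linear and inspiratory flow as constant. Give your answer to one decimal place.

24.5

Per-breath work = Vt × [½(Pplat−PEEP) + (PIP−Pplat)] = 0.525 × [0.5×14.2 + 24.7] = 0.525 × 31.8 = 16.695 L·cmH2O.
Power = 15 × 16.695 = 250.43 L·cmH2O/min.
× 0.098 J/(L·cmH2O) → 24.542 J/min.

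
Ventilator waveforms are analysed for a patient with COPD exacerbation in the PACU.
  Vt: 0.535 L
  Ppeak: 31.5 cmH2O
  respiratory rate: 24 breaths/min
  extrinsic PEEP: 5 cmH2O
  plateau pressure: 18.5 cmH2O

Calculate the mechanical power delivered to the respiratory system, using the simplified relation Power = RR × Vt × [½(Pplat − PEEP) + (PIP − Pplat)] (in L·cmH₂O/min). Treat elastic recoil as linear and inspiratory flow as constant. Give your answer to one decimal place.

253.6

Per-breath work = Vt × [½(Pplat−PEEP) + (PIP−Pplat)] = 0.535 × [0.5×13.5 + 13.0] = 0.535 × 19.75 = 10.566 L·cmH2O.
Power = 24 × 10.566 = 253.58 L·cmH2O/min.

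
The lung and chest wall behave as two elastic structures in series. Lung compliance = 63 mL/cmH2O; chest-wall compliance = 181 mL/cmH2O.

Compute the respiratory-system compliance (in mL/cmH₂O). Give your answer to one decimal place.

46.7

Lung and chest wall are elastances in series: 1/Crs = 1/CL + 1/Ccw.
1/Crs = 1/63 + 1/181 = 0.0214.
Crs = 46.729 mL/cmH2O.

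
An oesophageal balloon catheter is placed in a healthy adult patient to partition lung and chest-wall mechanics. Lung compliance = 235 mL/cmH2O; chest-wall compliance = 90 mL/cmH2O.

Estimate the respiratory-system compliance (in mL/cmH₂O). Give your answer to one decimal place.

65.1

Lung and chest wall are elastances in series: 1/Crs = 1/CL + 1/Ccw.
1/Crs = 1/235 + 1/90 = 0.01537.
Crs = 65.062 mL/cmH2O.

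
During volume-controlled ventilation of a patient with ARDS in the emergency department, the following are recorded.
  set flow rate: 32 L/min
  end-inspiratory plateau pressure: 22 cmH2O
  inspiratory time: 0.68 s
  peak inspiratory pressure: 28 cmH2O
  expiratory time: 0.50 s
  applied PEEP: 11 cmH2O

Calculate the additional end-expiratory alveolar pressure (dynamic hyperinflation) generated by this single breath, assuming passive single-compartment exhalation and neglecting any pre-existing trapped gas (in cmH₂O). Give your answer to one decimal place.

Flow: 32 L/min ÷ 60 = 0.5333 L/s.
Vt = flow × Ti = 0.5333 L/s × 0.68 s × 1000 mL/L = 362.64 mL.
R = (PIP − Pplat)/V̇ = (28 − 22) / 0.5333 = 6.0/0.5333 = 11.251 cmH2O·s/L.
C = Vt/(Pplat − PEEP) = 362.64 / (22 − 11) = 362.64/11.0 = 32.967 mL/cmH2O.
τ = R × C = 11.251 × 0.03297 L/cmH2O = 0.3709 s.
Fraction remaining = e^(−Te/τ) = e^(−0.50/0.3709) = 0.2597; trapped volume = 362.64 × 0.2597 = 94.178 mL.
Additional alveolar pressure from trapping ≈ V_trapped / C = 94.178 / 32.967 = 2.857 cmH2O.

2.9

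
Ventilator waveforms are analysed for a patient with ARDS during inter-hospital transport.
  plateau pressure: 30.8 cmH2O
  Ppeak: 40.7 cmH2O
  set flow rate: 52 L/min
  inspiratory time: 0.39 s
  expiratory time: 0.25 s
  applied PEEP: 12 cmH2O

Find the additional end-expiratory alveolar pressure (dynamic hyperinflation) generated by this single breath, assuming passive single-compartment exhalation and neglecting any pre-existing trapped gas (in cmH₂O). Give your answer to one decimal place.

5.6

Flow: 52 L/min ÷ 60 = 0.8667 L/s.
Vt = flow × Ti = 0.8667 L/s × 0.39 s × 1000 mL/L = 338.01 mL.
R = (PIP − Pplat)/V̇ = (40.7 − 30.8) / 0.8667 = 9.9/0.8667 = 11.423 cmH2O·s/L.
C = Vt/(Pplat − PEEP) = 338.01 / (30.8 − 12) = 338.01/18.8 = 17.979 mL/cmH2O.
τ = R × C = 11.423 × 0.01798 L/cmH2O = 0.2054 s.
Fraction remaining = e^(−Te/τ) = e^(−0.25/0.2054) = 0.2961; trapped volume = 338.01 × 0.2961 = 100.08 mL.
Additional alveolar pressure from trapping ≈ V_trapped / C = 100.08 / 17.979 = 5.566 cmH2O.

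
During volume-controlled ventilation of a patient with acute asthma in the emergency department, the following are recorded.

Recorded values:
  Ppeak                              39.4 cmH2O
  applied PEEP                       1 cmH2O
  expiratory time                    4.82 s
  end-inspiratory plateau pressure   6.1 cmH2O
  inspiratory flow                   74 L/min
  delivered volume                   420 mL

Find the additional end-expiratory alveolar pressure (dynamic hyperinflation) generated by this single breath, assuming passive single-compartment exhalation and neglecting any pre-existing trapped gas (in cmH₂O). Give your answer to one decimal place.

Flow: 74 L/min ÷ 60 = 1.2333 L/s.
R = (PIP − Pplat)/V̇ = (39.4 − 6.1) / 1.2333 = 33.3/1.2333 = 27.001 cmH2O·s/L.
C = Vt/(Pplat − PEEP) = 420.0 / (6.1 − 1) = 420.0/5.1 = 82.353 mL/cmH2O.
τ = R × C = 27.001 × 0.08235 L/cmH2O = 2.224 s.
Fraction remaining = e^(−Te/τ) = e^(−4.82/2.224) = 0.1145; trapped volume = 420.0 × 0.1145 = 48.09 mL.
Additional alveolar pressure from trapping ≈ V_trapped / C = 48.09 / 82.353 = 0.5839 cmH2O.

0.6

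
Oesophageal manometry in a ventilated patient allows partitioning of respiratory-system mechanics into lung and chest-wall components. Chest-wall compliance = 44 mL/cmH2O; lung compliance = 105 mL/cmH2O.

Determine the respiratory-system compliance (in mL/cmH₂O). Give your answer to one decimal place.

31.0

Lung and chest wall are elastances in series: 1/Crs = 1/CL + 1/Ccw.
1/Crs = 1/105 + 1/44 = 0.03225.
Crs = 31.008 mL/cmH2O.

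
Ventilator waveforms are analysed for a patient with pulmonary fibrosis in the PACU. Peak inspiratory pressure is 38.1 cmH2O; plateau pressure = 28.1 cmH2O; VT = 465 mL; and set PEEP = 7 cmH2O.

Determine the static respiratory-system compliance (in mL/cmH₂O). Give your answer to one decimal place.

Cstat = Vt / (Pplat − PEEP) = 465 / (28.1 − 7) = 465 / 21.1 = 22.038 mL/cmH2O.

22.0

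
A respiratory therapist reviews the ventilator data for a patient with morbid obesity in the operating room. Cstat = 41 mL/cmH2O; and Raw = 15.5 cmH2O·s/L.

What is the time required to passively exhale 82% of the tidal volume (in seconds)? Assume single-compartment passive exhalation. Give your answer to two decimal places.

τ = R × C = 15.5 × 41 mL/cmH2O = 15.5 × 0.041 L/cmH2O = 0.6355 s.
Exhaled fraction f = 1 − e^(−t/τ) → t = −τ·ln(1 − f) = −0.6355·ln(0.18) = 1.09 s.

1.09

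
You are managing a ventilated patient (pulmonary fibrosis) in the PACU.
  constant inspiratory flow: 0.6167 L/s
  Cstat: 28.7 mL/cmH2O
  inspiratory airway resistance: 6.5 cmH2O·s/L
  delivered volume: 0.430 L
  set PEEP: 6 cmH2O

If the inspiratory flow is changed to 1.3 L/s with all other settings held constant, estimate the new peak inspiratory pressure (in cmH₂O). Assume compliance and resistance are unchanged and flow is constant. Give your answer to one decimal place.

PIP = Vt/C + R·V̇ + PEEP (constant-flow equation of motion).
Only the resistive term changes: ΔPIP = R × ΔV̇ = 6.5 × (1.3 − 0.6167) = 6.5 × 0.6833 = 4.441 cmH2O.
Original PIP = 430/28.7 + 6.5×0.6167 + 6 = 24.991 cmH2O; new PIP = 24.991 + (4.441) = 29.432 cmH2O.

29.4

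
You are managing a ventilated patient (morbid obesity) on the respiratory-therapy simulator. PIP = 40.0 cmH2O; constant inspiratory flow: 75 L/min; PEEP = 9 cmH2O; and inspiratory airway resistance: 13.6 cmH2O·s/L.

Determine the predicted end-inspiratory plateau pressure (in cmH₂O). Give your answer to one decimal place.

23.0

Flow: 75 L/min ÷ 60 = 1.25 L/s.
Pplat = PIP − Raw × flow = 40.0 − 13.6 × 1.25 = 40.0 − 17.0 = 23.0 cmH2O.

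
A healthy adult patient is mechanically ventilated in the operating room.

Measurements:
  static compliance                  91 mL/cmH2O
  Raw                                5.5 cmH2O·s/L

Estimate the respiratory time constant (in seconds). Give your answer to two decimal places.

0.50

τ = R × C = 5.5 × 91 mL/cmH2O = 5.5 × 0.091 L/cmH2O = 0.5005 s.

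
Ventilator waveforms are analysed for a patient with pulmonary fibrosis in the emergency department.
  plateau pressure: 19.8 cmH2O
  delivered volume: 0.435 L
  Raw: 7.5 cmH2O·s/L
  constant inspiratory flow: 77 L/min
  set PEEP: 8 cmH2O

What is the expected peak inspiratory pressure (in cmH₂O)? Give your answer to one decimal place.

29.4

Flow: 77 L/min ÷ 60 = 1.2833 L/s.
PIP = Pplat + Raw × flow = 19.8 + 7.5 × 1.2833 = 19.8 + 9.625 = 29.425 cmH2O.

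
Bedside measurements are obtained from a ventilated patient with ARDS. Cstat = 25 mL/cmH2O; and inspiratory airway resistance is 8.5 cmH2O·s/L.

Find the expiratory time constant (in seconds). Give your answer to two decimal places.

τ = R × C = 8.5 × 25 mL/cmH2O = 8.5 × 0.025 L/cmH2O = 0.2125 s.

0.21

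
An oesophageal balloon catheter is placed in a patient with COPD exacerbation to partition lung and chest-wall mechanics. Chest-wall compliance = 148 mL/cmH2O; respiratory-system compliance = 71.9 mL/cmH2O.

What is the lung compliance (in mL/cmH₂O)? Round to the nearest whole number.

140

1/CL = 1/Crs − 1/Ccw.
1/CL = 1/71.9 − 1/148 = 0.007151.
CL = 139.84 mL/cmH2O.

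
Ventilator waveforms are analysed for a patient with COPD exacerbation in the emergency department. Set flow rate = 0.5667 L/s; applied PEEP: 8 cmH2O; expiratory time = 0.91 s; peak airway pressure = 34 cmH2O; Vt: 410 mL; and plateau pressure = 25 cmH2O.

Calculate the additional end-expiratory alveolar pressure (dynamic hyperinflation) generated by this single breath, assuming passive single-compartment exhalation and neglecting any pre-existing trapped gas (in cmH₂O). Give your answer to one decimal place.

1.6

R = (PIP − Pplat)/V̇ = (34 − 25) / 0.5667 = 9.0/0.5667 = 15.881 cmH2O·s/L.
C = Vt/(Pplat − PEEP) = 410.0 / (25 − 8) = 410.0/17.0 = 24.118 mL/cmH2O.
τ = R × C = 15.881 × 0.02412 L/cmH2O = 0.383 s.
Fraction remaining = e^(−Te/τ) = e^(−0.91/0.383) = 0.09292; trapped volume = 410.0 × 0.09292 = 38.097 mL.
Additional alveolar pressure from trapping ≈ V_trapped / C = 38.097 / 24.118 = 1.58 cmH2O.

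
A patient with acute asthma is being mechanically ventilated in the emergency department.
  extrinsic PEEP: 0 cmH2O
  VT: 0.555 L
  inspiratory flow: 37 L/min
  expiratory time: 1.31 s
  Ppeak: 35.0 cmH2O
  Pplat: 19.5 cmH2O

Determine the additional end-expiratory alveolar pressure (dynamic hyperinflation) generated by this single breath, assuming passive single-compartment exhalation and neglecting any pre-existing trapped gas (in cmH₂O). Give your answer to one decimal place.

3.1

Flow: 37 L/min ÷ 60 = 0.6167 L/s.
R = (PIP − Pplat)/V̇ = (35.0 − 19.5) / 0.6167 = 15.5/0.6167 = 25.134 cmH2O·s/L.
C = Vt/(Pplat − PEEP) = 555.0 / (19.5 − 0) = 555.0/19.5 = 28.462 mL/cmH2O.
τ = R × C = 25.134 × 0.02846 L/cmH2O = 0.7153 s.
Fraction remaining = e^(−Te/τ) = e^(−1.31/0.7153) = 0.1602; trapped volume = 555.0 × 0.1602 = 88.911 mL.
Additional alveolar pressure from trapping ≈ V_trapped / C = 88.911 / 28.462 = 3.124 cmH2O.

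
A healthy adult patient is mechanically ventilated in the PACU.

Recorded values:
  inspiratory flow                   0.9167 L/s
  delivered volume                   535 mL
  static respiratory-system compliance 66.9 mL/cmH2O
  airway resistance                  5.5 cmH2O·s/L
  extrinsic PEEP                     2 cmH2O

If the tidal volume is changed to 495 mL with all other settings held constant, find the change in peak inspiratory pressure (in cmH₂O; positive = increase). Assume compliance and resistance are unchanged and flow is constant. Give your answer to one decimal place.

-0.6

PIP = Vt/C + R·V̇ + PEEP (constant-flow equation of motion).
Only the elastic term changes: ΔPIP = ΔVt / C = (495 − 535) / 66.9 = -0.5979 cmH2O.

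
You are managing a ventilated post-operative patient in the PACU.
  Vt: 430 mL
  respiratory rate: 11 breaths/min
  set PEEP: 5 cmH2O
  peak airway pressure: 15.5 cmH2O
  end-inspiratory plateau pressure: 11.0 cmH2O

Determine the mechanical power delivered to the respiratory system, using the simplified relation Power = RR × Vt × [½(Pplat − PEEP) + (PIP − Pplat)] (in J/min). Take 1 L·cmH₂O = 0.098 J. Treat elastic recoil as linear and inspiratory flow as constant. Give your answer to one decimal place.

Per-breath work = Vt × [½(Pplat−PEEP) + (PIP−Pplat)] = 0.430 × [0.5×6.0 + 4.5] = 0.430 × 7.5 = 3.225 L·cmH2O.
Power = 11 × 3.225 = 35.475 L·cmH2O/min.
× 0.098 J/(L·cmH2O) → 3.477 J/min.

3.5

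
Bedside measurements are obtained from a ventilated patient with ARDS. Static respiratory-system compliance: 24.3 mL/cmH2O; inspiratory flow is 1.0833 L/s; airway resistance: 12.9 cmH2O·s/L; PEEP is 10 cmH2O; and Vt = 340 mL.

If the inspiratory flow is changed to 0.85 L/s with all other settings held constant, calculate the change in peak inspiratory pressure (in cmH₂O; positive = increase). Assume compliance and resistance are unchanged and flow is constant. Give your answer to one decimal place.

-3.0

PIP = Vt/C + R·V̇ + PEEP (constant-flow equation of motion).
Only the resistive term changes: ΔPIP = R × ΔV̇ = 12.9 × (0.85 − 1.0833) = 12.9 × -0.2333 = -3.01 cmH2O.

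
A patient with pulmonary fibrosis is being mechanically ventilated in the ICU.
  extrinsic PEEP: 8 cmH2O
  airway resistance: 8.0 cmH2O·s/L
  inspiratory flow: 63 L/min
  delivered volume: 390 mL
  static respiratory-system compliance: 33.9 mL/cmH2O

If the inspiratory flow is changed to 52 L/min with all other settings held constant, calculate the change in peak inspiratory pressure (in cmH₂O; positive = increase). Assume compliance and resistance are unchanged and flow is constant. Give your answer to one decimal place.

-1.5

Flow: 63 L/min ÷ 60 = 1.05 L/s.
New flow: 52 L/min ÷ 60 = 0.8667 L/s.
PIP = Vt/C + R·V̇ + PEEP (constant-flow equation of motion).
Only the resistive term changes: ΔPIP = R × ΔV̇ = 8.0 × (0.8667 − 1.05) = 8.0 × -0.1833 = -1.466 cmH2O.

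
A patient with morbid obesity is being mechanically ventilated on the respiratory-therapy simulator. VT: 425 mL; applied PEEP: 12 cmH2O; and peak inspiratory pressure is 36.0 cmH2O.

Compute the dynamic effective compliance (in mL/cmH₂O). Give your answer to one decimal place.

Dynamic compliance = Vt / (PIP − PEEP) = 425 / (36.0 − 12) = 425 / 24.0 = 17.708 mL/cmH2O.

17.7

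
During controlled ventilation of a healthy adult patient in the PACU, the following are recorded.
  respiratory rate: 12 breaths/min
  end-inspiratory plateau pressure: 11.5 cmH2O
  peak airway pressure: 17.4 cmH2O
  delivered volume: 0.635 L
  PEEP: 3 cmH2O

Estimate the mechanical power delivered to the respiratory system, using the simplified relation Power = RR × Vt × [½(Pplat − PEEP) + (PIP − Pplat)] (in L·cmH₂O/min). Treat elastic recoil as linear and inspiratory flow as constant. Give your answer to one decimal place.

Per-breath work = Vt × [½(Pplat−PEEP) + (PIP−Pplat)] = 0.635 × [0.5×8.5 + 5.9] = 0.635 × 10.15 = 6.445 L·cmH2O.
Power = 12 × 6.445 = 77.34 L·cmH2O/min.

77.3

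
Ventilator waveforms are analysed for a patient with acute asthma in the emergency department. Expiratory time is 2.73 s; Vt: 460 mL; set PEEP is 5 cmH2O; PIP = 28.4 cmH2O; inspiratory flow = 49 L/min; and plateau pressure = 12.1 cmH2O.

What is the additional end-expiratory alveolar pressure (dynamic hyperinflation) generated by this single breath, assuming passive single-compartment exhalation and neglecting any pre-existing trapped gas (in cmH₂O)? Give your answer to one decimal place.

Flow: 49 L/min ÷ 60 = 0.8167 L/s.
R = (PIP − Pplat)/V̇ = (28.4 − 12.1) / 0.8167 = 16.3/0.8167 = 19.958 cmH2O·s/L.
C = Vt/(Pplat − PEEP) = 460.0 / (12.1 − 5) = 460.0/7.1 = 64.789 mL/cmH2O.
τ = R × C = 19.958 × 0.06479 L/cmH2O = 1.293 s.
Fraction remaining = e^(−Te/τ) = e^(−2.73/1.293) = 0.1211; trapped volume = 460.0 × 0.1211 = 55.706 mL.
Additional alveolar pressure from trapping ≈ V_trapped / C = 55.706 / 64.789 = 0.8598 cmH2O.

0.9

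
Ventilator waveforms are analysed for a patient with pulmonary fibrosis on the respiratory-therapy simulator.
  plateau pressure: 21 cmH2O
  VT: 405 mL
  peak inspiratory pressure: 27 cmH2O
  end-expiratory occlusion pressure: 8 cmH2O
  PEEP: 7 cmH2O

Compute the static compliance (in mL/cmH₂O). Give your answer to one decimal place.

31.2

End-expiratory occlusion gives total PEEP = 8 cmH2O (intrinsic PEEP = 8 − 7 = 1). Use total PEEP for the elastic gradient.
Cstat = Vt / (Pplat − PEEPtotal) = 405 / (21 − 8) = 405 / 13.0 = 31.154 mL/cmH2O.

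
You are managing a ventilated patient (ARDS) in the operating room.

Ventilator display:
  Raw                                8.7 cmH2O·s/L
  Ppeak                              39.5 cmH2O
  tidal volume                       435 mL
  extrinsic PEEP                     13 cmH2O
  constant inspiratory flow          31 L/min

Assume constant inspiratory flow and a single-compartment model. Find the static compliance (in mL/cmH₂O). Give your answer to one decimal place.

Flow: 31 L/min ÷ 60 = 0.5167 L/s.
Equation of motion (constant flow): PIP = Vt/C + R·V̇ + PEEP.
Vt/C = PIP − R·V̇ − PEEP = 39.5 − 8.7×0.5167 − 13 = 39.5 − 4.495 − 13 = 22.005 cmH2O.
C = Vt / 22.005 = 435 / 22.005 = 19.768 mL/cmH2O.

19.8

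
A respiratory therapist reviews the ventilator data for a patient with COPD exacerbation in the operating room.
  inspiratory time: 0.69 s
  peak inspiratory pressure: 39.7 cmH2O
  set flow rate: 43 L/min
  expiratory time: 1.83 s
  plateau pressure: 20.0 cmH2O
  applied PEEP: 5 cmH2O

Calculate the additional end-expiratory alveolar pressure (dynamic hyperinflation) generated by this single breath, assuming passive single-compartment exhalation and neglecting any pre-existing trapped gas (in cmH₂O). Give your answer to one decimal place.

Flow: 43 L/min ÷ 60 = 0.7167 L/s.
Vt = flow × Ti = 0.7167 L/s × 0.69 s × 1000 mL/L = 494.52 mL.
R = (PIP − Pplat)/V̇ = (39.7 − 20.0) / 0.7167 = 19.7/0.7167 = 27.487 cmH2O·s/L.
C = Vt/(Pplat − PEEP) = 494.52 / (20.0 − 5) = 494.52/15.0 = 32.968 mL/cmH2O.
τ = R × C = 27.487 × 0.03297 L/cmH2O = 0.9062 s.
Fraction remaining = e^(−Te/τ) = e^(−1.83/0.9062) = 0.1327; trapped volume = 494.52 × 0.1327 = 65.623 mL.
Additional alveolar pressure from trapping ≈ V_trapped / C = 65.623 / 32.968 = 1.991 cmH2O.

2.0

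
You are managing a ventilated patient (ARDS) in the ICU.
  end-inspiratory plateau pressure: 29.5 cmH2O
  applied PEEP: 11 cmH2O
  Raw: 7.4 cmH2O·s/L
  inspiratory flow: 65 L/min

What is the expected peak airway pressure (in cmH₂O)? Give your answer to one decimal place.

37.5

Flow: 65 L/min ÷ 60 = 1.0833 L/s.
PIP = Pplat + Raw × flow = 29.5 + 7.4 × 1.0833 = 29.5 + 8.016 = 37.516 cmH2O.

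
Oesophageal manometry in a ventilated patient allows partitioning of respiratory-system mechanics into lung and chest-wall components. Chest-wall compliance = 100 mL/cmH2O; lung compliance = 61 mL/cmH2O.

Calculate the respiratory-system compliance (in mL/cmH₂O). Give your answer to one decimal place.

37.9

Lung and chest wall are elastances in series: 1/Crs = 1/CL + 1/Ccw.
1/Crs = 1/61 + 1/100 = 0.02639.
Crs = 37.893 mL/cmH2O.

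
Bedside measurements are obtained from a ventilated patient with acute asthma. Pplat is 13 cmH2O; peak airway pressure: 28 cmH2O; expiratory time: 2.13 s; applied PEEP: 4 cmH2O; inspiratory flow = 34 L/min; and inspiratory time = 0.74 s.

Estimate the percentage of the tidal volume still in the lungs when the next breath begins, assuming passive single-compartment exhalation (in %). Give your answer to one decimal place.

Flow: 34 L/min ÷ 60 = 0.5667 L/s.
Vt = flow × Ti = 0.5667 L/s × 0.74 s × 1000 mL/L = 419.36 mL.
R = (PIP − Pplat)/V̇ = (28 − 13) / 0.5667 = 15.0/0.5667 = 26.469 cmH2O·s/L.
C = Vt/(Pplat − PEEP) = 419.36 / (13 − 4) = 419.36/9.0 = 46.596 mL/cmH2O.
τ = R × C = 26.469 × 0.0466 L/cmH2O = 1.233 s.
Fraction remaining at end-expiration = e^(−Te/τ) = e^(−2.13/1.233) = 0.1777 → 17.77%.

17.8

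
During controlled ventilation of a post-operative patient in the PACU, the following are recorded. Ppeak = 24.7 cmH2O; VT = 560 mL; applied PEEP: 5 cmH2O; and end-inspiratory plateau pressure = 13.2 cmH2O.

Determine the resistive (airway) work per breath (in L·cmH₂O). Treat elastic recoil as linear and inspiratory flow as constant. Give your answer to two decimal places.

6.44

With constant inspiratory flow the resistive pressure is constant at PIP − Pplat = 24.7 − 13.2 = 11.5 cmH2O, so resistive work = 11.5 × 0.560 = 6.44 L·cmH2O.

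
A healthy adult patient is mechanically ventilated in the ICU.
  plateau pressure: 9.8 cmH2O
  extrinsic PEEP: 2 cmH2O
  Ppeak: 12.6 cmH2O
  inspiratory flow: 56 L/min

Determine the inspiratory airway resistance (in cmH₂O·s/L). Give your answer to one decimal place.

3.0

Flow: 56 L/min ÷ 60 = 0.9333 L/s.
Raw = (PIP − Pplat) / flow = (12.6 − 9.8) / 0.9333 = 2.8 / 0.9333 = 3.0 cmH2O·s/L.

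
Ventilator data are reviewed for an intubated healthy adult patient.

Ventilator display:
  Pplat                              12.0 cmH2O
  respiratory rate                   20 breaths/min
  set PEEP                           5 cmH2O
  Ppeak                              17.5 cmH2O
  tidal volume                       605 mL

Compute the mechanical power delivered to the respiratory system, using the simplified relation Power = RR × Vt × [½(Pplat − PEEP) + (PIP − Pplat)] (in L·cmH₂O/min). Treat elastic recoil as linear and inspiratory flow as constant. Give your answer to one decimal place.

108.9

Per-breath work = Vt × [½(Pplat−PEEP) + (PIP−Pplat)] = 0.605 × [0.5×7.0 + 5.5] = 0.605 × 9.0 = 5.445 L·cmH2O.
Power = 20 × 5.445 = 108.9 L·cmH2O/min.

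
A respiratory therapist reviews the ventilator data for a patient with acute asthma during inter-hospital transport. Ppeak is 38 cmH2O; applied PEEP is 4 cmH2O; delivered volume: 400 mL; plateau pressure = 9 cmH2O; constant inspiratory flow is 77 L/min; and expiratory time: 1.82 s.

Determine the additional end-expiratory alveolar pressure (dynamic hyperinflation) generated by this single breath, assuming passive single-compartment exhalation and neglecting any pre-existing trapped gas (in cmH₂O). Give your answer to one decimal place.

1.8

Flow: 77 L/min ÷ 60 = 1.2833 L/s.
R = (PIP − Pplat)/V̇ = (38 − 9) / 1.2833 = 29.0/1.2833 = 22.598 cmH2O·s/L.
C = Vt/(Pplat − PEEP) = 400.0 / (9 − 4) = 400.0/5.0 = 80.0 mL/cmH2O.
τ = R × C = 22.598 × 0.08 L/cmH2O = 1.808 s.
Fraction remaining = e^(−Te/τ) = e^(−1.82/1.808) = 0.3654; trapped volume = 400.0 × 0.3654 = 146.16 mL.
Additional alveolar pressure from trapping ≈ V_trapped / C = 146.16 / 80.0 = 1.827 cmH2O.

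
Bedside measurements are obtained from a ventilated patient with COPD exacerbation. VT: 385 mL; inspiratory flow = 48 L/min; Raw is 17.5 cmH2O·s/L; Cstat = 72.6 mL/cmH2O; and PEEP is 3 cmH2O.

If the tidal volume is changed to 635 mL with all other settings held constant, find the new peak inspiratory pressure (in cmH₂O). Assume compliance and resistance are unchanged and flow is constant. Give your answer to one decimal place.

Flow: 48 L/min ÷ 60 = 0.8 L/s.
PIP = Vt/C + R·V̇ + PEEP (constant-flow equation of motion).
Only the elastic term changes: ΔPIP = ΔVt / C = (635 − 385) / 72.6 = 3.444 cmH2O.
Original PIP = 385/72.6 + 17.5×0.8 + 3 = 22.303 cmH2O; new PIP = 22.303 + (3.444) = 25.747 cmH2O.

25.7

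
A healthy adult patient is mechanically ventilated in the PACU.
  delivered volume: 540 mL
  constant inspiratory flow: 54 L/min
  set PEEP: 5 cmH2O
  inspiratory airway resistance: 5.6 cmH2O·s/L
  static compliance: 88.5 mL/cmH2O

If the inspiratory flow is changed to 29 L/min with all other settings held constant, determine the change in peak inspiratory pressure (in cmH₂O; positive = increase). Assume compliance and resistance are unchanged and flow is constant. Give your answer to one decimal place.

-2.3

Flow: 54 L/min ÷ 60 = 0.9 L/s.
New flow: 29 L/min ÷ 60 = 0.4833 L/s.
PIP = Vt/C + R·V̇ + PEEP (constant-flow equation of motion).
Only the resistive term changes: ΔPIP = R × ΔV̇ = 5.6 × (0.4833 − 0.9) = 5.6 × -0.4167 = -2.334 cmH2O.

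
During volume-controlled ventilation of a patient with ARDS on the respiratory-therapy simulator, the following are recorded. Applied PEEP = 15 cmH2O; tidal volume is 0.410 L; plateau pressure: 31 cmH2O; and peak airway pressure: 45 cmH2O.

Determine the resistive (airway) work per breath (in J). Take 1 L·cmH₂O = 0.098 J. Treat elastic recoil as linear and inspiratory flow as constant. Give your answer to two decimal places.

With constant inspiratory flow the resistive pressure is constant at PIP − Pplat = 45 − 31 = 14.0 cmH2O, so resistive work = 14.0 × 0.410 = 5.74 L·cmH2O.
× 0.098 J/(L·cmH2O) → 0.5625 J.

0.56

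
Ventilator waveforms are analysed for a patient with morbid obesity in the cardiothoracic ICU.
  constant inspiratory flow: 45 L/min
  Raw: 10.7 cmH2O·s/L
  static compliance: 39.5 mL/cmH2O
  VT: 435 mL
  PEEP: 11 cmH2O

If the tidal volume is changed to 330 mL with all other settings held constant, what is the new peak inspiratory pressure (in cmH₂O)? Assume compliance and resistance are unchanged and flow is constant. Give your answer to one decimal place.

27.4

Flow: 45 L/min ÷ 60 = 0.75 L/s.
PIP = Vt/C + R·V̇ + PEEP (constant-flow equation of motion).
Only the elastic term changes: ΔPIP = ΔVt / C = (330 − 435) / 39.5 = -2.658 cmH2O.
Original PIP = 435/39.5 + 10.7×0.75 + 11 = 30.038 cmH2O; new PIP = 30.038 + (-2.658) = 27.38 cmH2O.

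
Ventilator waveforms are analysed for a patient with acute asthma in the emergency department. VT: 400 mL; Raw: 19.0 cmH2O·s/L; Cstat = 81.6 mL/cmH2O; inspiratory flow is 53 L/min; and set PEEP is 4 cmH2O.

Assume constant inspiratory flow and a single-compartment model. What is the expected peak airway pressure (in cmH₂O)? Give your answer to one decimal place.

25.7

Flow: 53 L/min ÷ 60 = 0.8833 L/s.
Equation of motion (constant flow): PIP = Vt/C + R·V̇ + PEEP.
PIP = 400/81.6 + 19.0×0.8833 + 4 = 4.902 + 16.783 + 4 = 25.685 cmH2O.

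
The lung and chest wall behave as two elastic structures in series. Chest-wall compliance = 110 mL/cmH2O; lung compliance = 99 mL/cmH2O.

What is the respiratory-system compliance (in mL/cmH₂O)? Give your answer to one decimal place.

52.1

Lung and chest wall are elastances in series: 1/Crs = 1/CL + 1/Ccw.
1/Crs = 1/99 + 1/110 = 0.01919.
Crs = 52.11 mL/cmH2O.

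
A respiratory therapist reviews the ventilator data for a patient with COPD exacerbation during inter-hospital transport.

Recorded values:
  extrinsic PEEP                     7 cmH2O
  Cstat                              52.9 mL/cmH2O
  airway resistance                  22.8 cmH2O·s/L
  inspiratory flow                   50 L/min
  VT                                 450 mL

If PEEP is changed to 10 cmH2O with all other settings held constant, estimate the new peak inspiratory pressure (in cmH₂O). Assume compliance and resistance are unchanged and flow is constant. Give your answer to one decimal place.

37.5

Flow: 50 L/min ÷ 60 = 0.8333 L/s.
PIP = Vt/C + R·V̇ + PEEP (constant-flow equation of motion).
Only the baseline term changes: ΔPIP = ΔPEEP = 10 − 7 = 3.0 cmH2O.
Original PIP = 450/52.9 + 22.8×0.8333 + 7 = 34.506 cmH2O; new PIP = 34.506 + (3.0) = 37.506 cmH2O.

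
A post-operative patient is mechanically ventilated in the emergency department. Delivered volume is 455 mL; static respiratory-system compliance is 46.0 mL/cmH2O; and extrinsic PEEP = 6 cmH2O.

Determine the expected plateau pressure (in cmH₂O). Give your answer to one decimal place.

Pplat = PEEP + Vt / Cstat = 6 + 455 / 46.0 = 6 + 9.891 = 15.891 cmH2O.

15.9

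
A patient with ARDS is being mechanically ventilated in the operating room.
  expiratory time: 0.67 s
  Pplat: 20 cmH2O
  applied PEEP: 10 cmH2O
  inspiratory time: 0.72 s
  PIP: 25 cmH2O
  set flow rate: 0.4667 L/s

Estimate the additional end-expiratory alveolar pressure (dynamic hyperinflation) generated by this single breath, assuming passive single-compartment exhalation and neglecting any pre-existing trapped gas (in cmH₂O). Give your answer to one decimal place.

Vt = flow × Ti = 0.4667 L/s × 0.72 s × 1000 mL/L = 336.02 mL.
R = (PIP − Pplat)/V̇ = (25 − 20) / 0.4667 = 5.0/0.4667 = 10.714 cmH2O·s/L.
C = Vt/(Pplat − PEEP) = 336.02 / (20 − 10) = 336.02/10.0 = 33.602 mL/cmH2O.
τ = R × C = 10.714 × 0.0336 L/cmH2O = 0.36 s.
Fraction remaining = e^(−Te/τ) = e^(−0.67/0.36) = 0.1555; trapped volume = 336.02 × 0.1555 = 52.251 mL.
Additional alveolar pressure from trapping ≈ V_trapped / C = 52.251 / 33.602 = 1.555 cmH2O.

1.6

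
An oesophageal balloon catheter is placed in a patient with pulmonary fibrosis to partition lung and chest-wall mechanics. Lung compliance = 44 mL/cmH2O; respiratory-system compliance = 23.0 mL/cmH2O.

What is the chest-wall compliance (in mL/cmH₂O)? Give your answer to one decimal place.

48.2

1/Ccw = 1/Crs − 1/CL.
1/Ccw = 1/23.0 − 1/44 = 0.02075.
Ccw = 48.193 mL/cmH2O.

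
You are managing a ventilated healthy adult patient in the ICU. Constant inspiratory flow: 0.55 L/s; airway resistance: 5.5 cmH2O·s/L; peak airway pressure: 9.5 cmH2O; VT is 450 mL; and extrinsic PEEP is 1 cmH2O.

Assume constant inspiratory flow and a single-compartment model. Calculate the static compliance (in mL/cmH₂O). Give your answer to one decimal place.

Equation of motion (constant flow): PIP = Vt/C + R·V̇ + PEEP.
Vt/C = PIP − R·V̇ − PEEP = 9.5 − 5.5×0.55 − 1 = 9.5 − 3.025 − 1 = 5.475 cmH2O.
C = Vt / 5.475 = 450 / 5.475 = 82.192 mL/cmH2O.

82.2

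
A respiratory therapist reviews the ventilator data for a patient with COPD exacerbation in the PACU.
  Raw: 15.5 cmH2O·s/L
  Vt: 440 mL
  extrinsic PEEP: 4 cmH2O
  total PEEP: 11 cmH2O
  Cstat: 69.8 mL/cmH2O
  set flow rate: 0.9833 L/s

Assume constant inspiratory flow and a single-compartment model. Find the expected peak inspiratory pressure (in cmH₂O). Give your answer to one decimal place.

32.5

Total PEEP = 11 cmH2O (set 4 + intrinsic 7); this is the baseline alveolar pressure.
Equation of motion (constant flow): PIP = Vt/C + R·V̇ + PEEP.
PIP = 440/69.8 + 15.5×0.9833 + 11 = 6.304 + 15.241 + 11 = 32.545 cmH2O.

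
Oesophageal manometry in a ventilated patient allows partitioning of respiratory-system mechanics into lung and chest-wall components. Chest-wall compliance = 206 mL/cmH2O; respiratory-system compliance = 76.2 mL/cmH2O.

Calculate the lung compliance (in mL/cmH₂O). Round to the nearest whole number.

121

1/CL = 1/Crs − 1/Ccw.
1/CL = 1/76.2 − 1/206 = 0.008269.
CL = 120.93 mL/cmH2O.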